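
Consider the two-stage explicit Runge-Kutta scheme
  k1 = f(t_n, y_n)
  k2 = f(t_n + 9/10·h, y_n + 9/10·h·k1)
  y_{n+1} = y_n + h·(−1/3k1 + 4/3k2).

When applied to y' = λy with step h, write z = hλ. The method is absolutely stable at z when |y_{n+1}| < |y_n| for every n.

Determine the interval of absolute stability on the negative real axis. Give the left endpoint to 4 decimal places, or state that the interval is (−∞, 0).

(-0.8333, 0).

With y'=λy (z=hλ):
  k1=λy_n ⇒ h·k1=z·y_n;  k2=λ(1+9/10z)y_n ⇒ h·k2=z(1+9/10z)y_n
  y_{n+1}/y_n = 1 − 1/3z + 4/3z(1+9/10z) = 1 + z + 6/5z²
  ⇒ R(z) = 1 + z + 6/5z².

Need |R(x)|<1, x<0.
x=-0.99: |R|=1.1861
R=1: x+6/5x²=0 ⇒ x=−5/6=-0.8333; min R=1−1/(4·6/5)=0.7917>−1
Confirm numerically:
  x=-0.618: |R|=0.84031 <1
  x=-0.612: |R|=0.83745 <1
  x=-0.548: |R|=0.81236 <1
  x=-1.224: |R|=1.57381 >1
  x=-1.028: |R|=1.24014 >1
  x=-0.958: |R|=1.14332 >1
Interval (-0.8333, 0).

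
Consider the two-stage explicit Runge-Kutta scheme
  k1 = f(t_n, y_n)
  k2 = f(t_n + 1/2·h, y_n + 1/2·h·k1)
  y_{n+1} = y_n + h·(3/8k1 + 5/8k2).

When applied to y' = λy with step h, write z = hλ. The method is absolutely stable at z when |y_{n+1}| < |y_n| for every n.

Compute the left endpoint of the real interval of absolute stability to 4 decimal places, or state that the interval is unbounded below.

Set f=λy, z=hλ:
  k1=λy_n ⇒ h·k1=z·y_n;  k2=λ(1+1/2z)y_n ⇒ h·k2=z(1+1/2z)y_n
  y_{n+1}/y_n = 1 + 3/8z + 5/8z(1+1/2z) = 1 + z + 5/16z²
  ⇒ R(z) = 1 + z + 5/16z².

Boundary: |R(x)|=1, x<0.
x=-0.61: |R|=0.5063
R=1: x+5/16x²=0 ⇒ x=−16/5=-3.2000; min R=1−1/(4·5/16)=0.2000>−1
Confirm numerically:
  x=-2.743: |R|=0.60827 <1
  x=-2.340: |R|=0.37112 <1
  x=-1.637: |R|=0.20043 <1
  x=-3.533: |R|=1.36765 >1
  x=-3.425: |R|=1.24082 >1
  x=-3.393: |R|=1.20464 >1
Stable set (-3.2000, 0).

z* = -3.2000.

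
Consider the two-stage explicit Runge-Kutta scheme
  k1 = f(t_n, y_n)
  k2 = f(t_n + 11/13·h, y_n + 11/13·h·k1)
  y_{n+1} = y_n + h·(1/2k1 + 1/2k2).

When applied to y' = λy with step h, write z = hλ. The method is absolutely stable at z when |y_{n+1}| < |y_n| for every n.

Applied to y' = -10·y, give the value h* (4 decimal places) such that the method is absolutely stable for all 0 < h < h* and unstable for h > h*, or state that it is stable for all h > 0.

Set f=λy, z=hλ:
  k1=λy_n ⇒ h·k1=z·y_n;  k2=λ(1+11/13z)y_n ⇒ h·k2=z(1+11/13z)y_n
  y_{n+1}/y_n = 1 + 1/2z + 1/2z(1+11/13z) = 1 + z + 11/26z²
  Hence R(z) = 1 + z + 11/26z².

Need |R(x)|<1, x<0.
x=-0.45: |R|=0.6357
R=1: x+11/26x²=0 ⇒ x=−26/11=-2.3636; min R=1−1/(4·11/26)=0.4091>−1
Confirm numerically:
  x=-1.898: |R|=0.62609 <1
  x=-1.583: |R|=0.47718 <1
  x=-1.167: |R|=0.40918 <1
  x=-2.821: |R|=1.54586 >1
  x=-2.573: |R|=1.22791 >1
Interval (-2.3636, 0).

(-2.3636,0); λ=-10 ⇒ h* = (26/11)/10 = 0.2364.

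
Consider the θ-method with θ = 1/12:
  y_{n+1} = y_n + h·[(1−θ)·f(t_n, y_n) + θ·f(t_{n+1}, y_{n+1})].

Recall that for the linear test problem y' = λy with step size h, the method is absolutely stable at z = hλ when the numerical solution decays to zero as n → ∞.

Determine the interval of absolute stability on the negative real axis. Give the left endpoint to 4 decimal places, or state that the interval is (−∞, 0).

Test eqn y'=λy, z=hλ:
  y_{n+1} = y_n + z·[11/12·y_n + 1/12·y_{n+1}] ⇒ (1 − 1/12z)y_{n+1} = (1 + 11/12z)y_n
  so R(z) = (1 + 11/12z)/(1 − 1/12z).

Solve |R(x)|<1 on ℝ⁻.
x=-1.19: |R|=0.0826
R=−1: 1+11/12x = −1+1/12x ⇒ -5/6x=2 ⇒ x=2/(-5/6)=-2.4000
Confirm numerically:
  x=-1.695: |R|=0.48521 <1
  x=-1.658: |R|=0.45673 <1
  x=-1.322: |R|=0.19081 <1
  x=-1.107: |R|=0.01350 <1
  x=-2.902: |R|=1.33687 >1
  x=-2.632: |R|=1.15856 >1
  x=-2.556: |R|=1.10717 >1
Stable set (-2.4000, 0).

z∈(-2.4000,0).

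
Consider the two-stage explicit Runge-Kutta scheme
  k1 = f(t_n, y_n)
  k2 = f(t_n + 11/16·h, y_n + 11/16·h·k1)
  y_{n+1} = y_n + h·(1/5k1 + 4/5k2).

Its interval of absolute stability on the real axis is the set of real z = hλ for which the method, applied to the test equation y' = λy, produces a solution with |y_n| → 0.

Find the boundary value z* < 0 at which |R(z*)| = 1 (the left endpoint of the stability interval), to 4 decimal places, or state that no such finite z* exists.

z* = -1.8182.

On y'=λy, z=hλ:
  k1=λy_n ⇒ h·k1=z·y_n;  k2=λ(1+11/16z)y_n ⇒ h·k2=z(1+11/16z)y_n
  y_{n+1}/y_n = 1 + 1/5z + 4/5z(1+11/16z) = 1 + z + 11/20z²
  ⇒ R(z) = 1 + z + 11/20z².

Need |R(x)|<1, x<0.
x=-0.79: |R|=0.5533
R=1: x+11/20x²=0 ⇒ x=−20/11=-1.8182; min R=1−1/(4·11/20)=0.5455>−1
Confirm numerically:
  x=-1.612: |R|=0.81720 <1
  x=-0.773: |R|=0.55564 <1
  x=-0.754: |R|=0.55868 <1
  x=-2.216: |R|=1.48486 >1
  x=-2.182: |R|=1.43662 >1
Interval (-1.8182, 0).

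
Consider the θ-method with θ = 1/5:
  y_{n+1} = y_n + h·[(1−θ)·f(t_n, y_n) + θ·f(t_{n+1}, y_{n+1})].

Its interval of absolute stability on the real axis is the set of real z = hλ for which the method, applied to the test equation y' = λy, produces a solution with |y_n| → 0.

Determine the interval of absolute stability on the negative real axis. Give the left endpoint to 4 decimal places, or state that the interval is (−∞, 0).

(-3.3333, 0).

Set f=λy, z=hλ:
  y_{n+1} = y_n + z·[4/5·y_n + 1/5·y_{n+1}] ⇒ (1 − 1/5z)y_{n+1} = (1 + 4/5z)y_n
  ⇒ R(z) = (1 + 4/5z)/(1 − 1/5z).

Find x<0 with |R(x)|<1.
x=-1.06: |R|=0.1254
R=−1: 1+4/5x = −1+1/5x ⇒ -3/5x=2 ⇒ x=2/(-3/5)=-3.3333
Confirm numerically:
  x=-3.226: |R|=0.96086 <1
  x=-3.002: |R|=0.87578 <1
  x=-1.693: |R|=0.26475 <1
  x=-3.872: |R|=1.18215 >1
  x=-3.838: |R|=1.17131 >1
  x=-3.715: |R|=1.13138 >1
Stable set (-3.3333, 0).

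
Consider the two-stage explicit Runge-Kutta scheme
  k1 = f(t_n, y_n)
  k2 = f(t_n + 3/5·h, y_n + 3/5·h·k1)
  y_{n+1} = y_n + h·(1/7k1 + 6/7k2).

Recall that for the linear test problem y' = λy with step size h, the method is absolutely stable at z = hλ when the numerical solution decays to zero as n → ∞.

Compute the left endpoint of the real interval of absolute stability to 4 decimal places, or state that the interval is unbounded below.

left endpoint -1.9444.

Set f=λy, z=hλ:
  k1=λy_n ⇒ h·k1=z·y_n;  k2=λ(1+3/5z)y_n ⇒ h·k2=z(1+3/5z)y_n
  y_{n+1}/y_n = 1 + 1/7z + 6/7z(1+3/5z) = 1 + z + 18/35z²
  R(z) = 1 + z + 18/35z².

Boundary: |R(x)|=1, x<0.
x=-1.31: |R|=0.5726
R=1: x+18/35x²=0 ⇒ x=−35/18=-1.9444; min R=1−1/(4·18/35)=0.5139>−1
Confirm numerically:
  x=-1.646: |R|=0.74736 <1
  x=-1.339: |R|=0.58307 <1
  x=-1.319: |R|=0.57573 <1
  x=-2.111: |R|=1.18082 >1
  x=-2.020: |R|=1.07849 >1
Interval (-1.9444, 0).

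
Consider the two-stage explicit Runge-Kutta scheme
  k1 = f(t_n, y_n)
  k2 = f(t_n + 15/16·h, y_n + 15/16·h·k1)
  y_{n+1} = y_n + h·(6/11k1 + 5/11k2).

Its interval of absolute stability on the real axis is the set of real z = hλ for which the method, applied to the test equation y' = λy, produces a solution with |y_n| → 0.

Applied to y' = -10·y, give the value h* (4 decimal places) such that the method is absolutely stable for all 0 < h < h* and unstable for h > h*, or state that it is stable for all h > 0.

(-2.3467,0); λ=-10 ⇒ h* = (176/75)/10 = 0.2347.

Test eqn y'=λy, z=hλ:
  k1=λy_n ⇒ h·k1=z·y_n;  k2=λ(1+15/16z)y_n ⇒ h·k2=z(1+15/16z)y_n
  y_{n+1}/y_n = 1 + 6/11z + 5/11z(1+15/16z) = 1 + z + 75/176z²
  so R(z) = 1 + z + 75/176z².

Solve |R(x)|<1 on ℝ⁻.
x=-0.99: |R|=0.4277
R=1: x+75/176x²=0 ⇒ x=−176/75=-2.3467; min R=1−1/(4·75/176)=0.4133>−1
Confirm numerically:
  x=-2.125: |R|=0.79927 <1
  x=-1.903: |R|=0.64021 <1
  x=-1.854: |R|=0.61077 <1
  x=-1.836: |R|=0.60046 <1
  x=-2.896: |R|=1.67793 >1
  x=-2.678: |R|=1.37812 >1
  x=-2.399: |R|=1.05350 >1
Stable set (-2.3467, 0).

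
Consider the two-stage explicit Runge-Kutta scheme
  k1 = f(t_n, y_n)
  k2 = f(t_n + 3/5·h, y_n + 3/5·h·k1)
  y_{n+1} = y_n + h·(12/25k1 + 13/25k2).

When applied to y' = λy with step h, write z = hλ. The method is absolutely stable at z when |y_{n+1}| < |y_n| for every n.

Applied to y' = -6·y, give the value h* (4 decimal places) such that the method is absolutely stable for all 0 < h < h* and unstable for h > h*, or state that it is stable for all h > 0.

Test eqn y'=λy, z=hλ:
  k1=λy_n ⇒ h·k1=z·y_n;  k2=λ(1+3/5z)y_n ⇒ h·k2=z(1+3/5z)y_n
  y_{n+1}/y_n = 1 + 12/25z + 13/25z(1+3/5z) = 1 + z + 39/125z²
  so R(z) = 1 + z + 39/125z².

Find x<0 with |R(x)|<1.
x=-1.58: |R|=0.1989
R=1: x+39/125x²=0 ⇒ x=−125/39=-3.2051; min R=1−1/(4·39/125)=0.1987>−1
Confirm numerically:
  x=-2.752: |R|=0.61093 <1
  x=-2.021: |R|=0.25335 <1
  x=-1.568: |R|=0.19909 <1
  x=-3.633: |R|=1.48499 >1
  x=-3.554: |R|=1.38685 >1
So |R|<1 on (-3.2051, 0).

(-3.2051,0); λ=-6 ⇒ h* = (125/39)/6 = 0.5342.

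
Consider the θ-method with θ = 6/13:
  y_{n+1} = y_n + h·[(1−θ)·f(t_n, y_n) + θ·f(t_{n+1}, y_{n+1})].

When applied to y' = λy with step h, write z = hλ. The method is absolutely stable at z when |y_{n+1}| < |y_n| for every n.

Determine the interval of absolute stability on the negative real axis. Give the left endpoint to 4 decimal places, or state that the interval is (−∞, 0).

(-26.0000, 0).

Set f=λy, z=hλ:
  y_{n+1} = y_n + z·[7/13·y_n + 6/13·y_{n+1}] ⇒ (1 − 6/13z)y_{n+1} = (1 + 7/13z)y_n
  so R(z) = (1 + 7/13z)/(1 − 6/13z).

Find x<0 with |R(x)|<1.
x=-0.53: |R|=0.5742
R=−1: 1+7/13x = −1+6/13x ⇒ -1/13x=2 ⇒ x=2/(-1/13)=-26.0000
Confirm numerically:
  x=-25.891: |R|=0.99935 <1
  x=-17.663: |R|=0.92993 <1
  x=-13.799: |R|=0.87263 <1
  x=-26.392: |R|=1.00229 >1
  x=-26.305: |R|=1.00179 >1
  x=-26.294: |R|=1.00172 >1
So |R|<1 on (-26.0000, 0).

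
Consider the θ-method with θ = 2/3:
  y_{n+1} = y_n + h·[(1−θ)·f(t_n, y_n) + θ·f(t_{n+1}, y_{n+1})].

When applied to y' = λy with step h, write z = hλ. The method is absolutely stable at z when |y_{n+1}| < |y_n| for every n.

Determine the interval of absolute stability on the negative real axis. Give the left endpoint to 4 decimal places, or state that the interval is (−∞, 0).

On y'=λy, z=hλ:
  y_{n+1} = y_n + z·[1/3·y_n + 2/3·y_{n+1}] ⇒ (1 − 2/3z)y_{n+1} = (1 + 1/3z)y_n
  R(z) = (1 + 1/3z)/(1 − 2/3z).

Need |R(x)|<1, x<0.
x=-0.46: |R|=0.6480
x=-2: |R|=0.1429
x=-10: |R|=0.3043
x=-100: |R|=0.4778
θ=2/3≥1/2 ⇒ |1+1/3x|<|1−2/3x| ∀x<0 ⇒ unbounded interval.

(−∞, 0) — no finite endpoint.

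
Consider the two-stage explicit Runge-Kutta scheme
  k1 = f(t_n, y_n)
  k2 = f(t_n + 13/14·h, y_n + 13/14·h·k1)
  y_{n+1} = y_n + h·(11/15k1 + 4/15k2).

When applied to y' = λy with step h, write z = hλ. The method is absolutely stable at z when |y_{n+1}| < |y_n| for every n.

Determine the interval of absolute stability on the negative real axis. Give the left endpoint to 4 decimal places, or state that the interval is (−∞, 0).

With y'=λy (z=hλ):
  k1=λy_n ⇒ h·k1=z·y_n;  k2=λ(1+13/14z)y_n ⇒ h·k2=z(1+13/14z)y_n
  y_{n+1}/y_n = 1 + 11/15z + 4/15z(1+13/14z) = 1 + z + 26/105z²
  ⇒ R(z) = 1 + z + 26/105z².

Need |R(x)|<1, x<0.
x=-1.73: |R|=0.0111
R=1: x+26/105x²=0 ⇒ x=−105/26=-4.0385; min R=1−1/(4·26/105)=-0.0096>−1
Confirm numerically:
  x=-3.899: |R|=0.86535 <1
  x=-3.387: |R|=0.45363 <1
  x=-2.261: |R|=0.00486 <1
  x=-4.610: |R|=1.65242 >1
  x=-4.550: |R|=1.57633 >1
  x=-4.305: |R|=1.28413 >1
So |R|<1 on (-4.0385, 0).

z∈(-4.0385,0).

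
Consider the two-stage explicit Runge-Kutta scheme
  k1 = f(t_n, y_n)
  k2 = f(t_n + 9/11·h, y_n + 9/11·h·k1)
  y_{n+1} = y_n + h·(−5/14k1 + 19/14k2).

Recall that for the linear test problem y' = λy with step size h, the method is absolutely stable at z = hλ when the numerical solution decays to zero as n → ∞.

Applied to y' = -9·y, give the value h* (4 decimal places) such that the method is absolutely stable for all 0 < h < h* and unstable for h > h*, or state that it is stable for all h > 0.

Test eqn y'=λy, z=hλ:
  k1=λy_n ⇒ h·k1=z·y_n;  k2=λ(1+9/11z)y_n ⇒ h·k2=z(1+9/11z)y_n
  y_{n+1}/y_n = 1 − 5/14z + 19/14z(1+9/11z) = 1 + z + 171/154z²
  so R(z) = 1 + z + 171/154z².

Find x<0 with |R(x)|<1.
x=-0.49: |R|=0.7766
R=1: x+171/154x²=0 ⇒ x=−154/171=-0.9006; min R=1−1/(4·171/154)=0.7749>−1
Confirm numerically:
  x=-0.756: |R|=0.87863 <1
  x=-0.612: |R|=0.80389 <1
  x=-0.601: |R|=0.80007 <1
  x=-0.378: |R|=0.78066 <1
  x=-1.309: |R|=1.59363 >1
  x=-1.297: |R|=1.57091 >1
Stable set (-0.9006, 0).

(-0.9006,0); λ=-9 ⇒ h* = (154/171)/9 = 0.1001.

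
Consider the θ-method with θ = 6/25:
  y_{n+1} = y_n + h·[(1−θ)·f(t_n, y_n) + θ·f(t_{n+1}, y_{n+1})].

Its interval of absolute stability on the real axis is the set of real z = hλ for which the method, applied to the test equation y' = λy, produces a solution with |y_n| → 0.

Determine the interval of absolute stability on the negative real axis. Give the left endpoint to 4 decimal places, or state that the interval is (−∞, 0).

Test eqn y'=λy, z=hλ:
  y_{n+1} = y_n + z·[19/25·y_n + 6/25·y_{n+1}] ⇒ (1 − 6/25z)y_{n+1} = (1 + 19/25z)y_n
  so R(z) = (1 + 19/25z)/(1 − 6/25z).

Need |R(x)|<1, x<0.
x=-0.31: |R|=0.7115
R=−1: 1+19/25x = −1+6/25x ⇒ -13/25x=2 ⇒ x=2/(-13/25)=-3.8462
Confirm numerically:
  x=-1.922: |R|=0.31529 <1
  x=-1.904: |R|=0.30683 <1
  x=-1.797: |R|=0.25552 <1
  x=-4.151: |R|=1.07941 >1
  x=-4.136: |R|=1.07564 >1
Interval (-3.8462, 0).

(-3.8462, 0).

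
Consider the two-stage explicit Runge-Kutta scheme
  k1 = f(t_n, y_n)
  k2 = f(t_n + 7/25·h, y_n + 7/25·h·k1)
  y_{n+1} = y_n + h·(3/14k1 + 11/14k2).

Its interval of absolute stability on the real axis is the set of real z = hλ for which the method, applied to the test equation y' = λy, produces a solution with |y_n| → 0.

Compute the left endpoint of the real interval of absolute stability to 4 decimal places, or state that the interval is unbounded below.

z* = -4.5455.

On y'=λy, z=hλ:
  k1=λy_n ⇒ h·k1=z·y_n;  k2=λ(1+7/25z)y_n ⇒ h·k2=z(1+7/25z)y_n
  y_{n+1}/y_n = 1 + 3/14z + 11/14z(1+7/25z) = 1 + z + 11/50z²
  R(z) = 1 + z + 11/50z².

Find x<0 with |R(x)|<1.
x=-0.76: |R|=0.3671
R=1: x+11/50x²=0 ⇒ x=−50/11=-4.5455; min R=1−1/(4·11/50)=-0.1364>−1
Confirm numerically:
  x=-3.925: |R|=0.46424 <1
  x=-3.516: |R|=0.20370 <1
  x=-2.056: |R|=0.12603 <1
  x=-5.139: |R|=1.67105 >1
  x=-4.938: |R|=1.42645 >1
  x=-4.772: |R|=1.23784 >1
Stable set (-4.5455, 0).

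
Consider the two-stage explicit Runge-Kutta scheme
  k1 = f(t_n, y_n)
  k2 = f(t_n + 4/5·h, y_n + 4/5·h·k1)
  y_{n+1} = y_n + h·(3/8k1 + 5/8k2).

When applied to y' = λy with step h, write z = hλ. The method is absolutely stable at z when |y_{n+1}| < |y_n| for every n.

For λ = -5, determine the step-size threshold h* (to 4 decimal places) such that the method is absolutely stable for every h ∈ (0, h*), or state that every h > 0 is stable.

Test eqn y'=λy, z=hλ:
  k1=λy_n ⇒ h·k1=z·y_n;  k2=λ(1+4/5z)y_n ⇒ h·k2=z(1+4/5z)y_n
  y_{n+1}/y_n = 1 + 3/8z + 5/8z(1+4/5z) = 1 + z + 1/2z²
  ⇒ R(z) = 1 + z + 1/2z².

Find x<0 with |R(x)|<1.
x=-1.18: |R|=0.5162
R=1: x+1/2x²=0 ⇒ x=−2=-2.0000; min R=1−1/(4·1/2)=0.5000>−1
Confirm numerically:
  x=-1.751: |R|=0.78200 <1
  x=-1.482: |R|=0.61616 <1
  x=-1.254: |R|=0.53226 <1
  x=-1.141: |R|=0.50994 <1
  x=-2.276: |R|=1.31409 >1
  x=-2.206: |R|=1.22722 >1
  x=-2.138: |R|=1.14752 >1
Stable set (-2.0000, 0).

(-2.0000,0); λ=-5 ⇒ h* = (2)/5 = 0.4000.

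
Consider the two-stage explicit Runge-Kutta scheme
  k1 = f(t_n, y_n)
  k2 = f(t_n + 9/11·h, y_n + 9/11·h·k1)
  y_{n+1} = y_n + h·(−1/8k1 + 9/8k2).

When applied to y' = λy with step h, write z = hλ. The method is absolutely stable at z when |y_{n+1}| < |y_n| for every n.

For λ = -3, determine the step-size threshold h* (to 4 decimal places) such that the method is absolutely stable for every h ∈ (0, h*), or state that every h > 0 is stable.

(-1.0864,0); λ=-3 ⇒ h* = (88/81)/3 = 0.3621.

Test eqn y'=λy, z=hλ:
  k1=λy_n ⇒ h·k1=z·y_n;  k2=λ(1+9/11z)y_n ⇒ h·k2=z(1+9/11z)y_n
  y_{n+1}/y_n = 1 − 1/8z + 9/8z(1+9/11z) = 1 + z + 81/88z²
  ⇒ R(z) = 1 + z + 81/88z².

Find x<0 with |R(x)|<1.
x=-1.74: |R|=2.0468
R=1: x+81/88x²=0 ⇒ x=−88/81=-1.0864; min R=1−1/(4·81/88)=0.7284>−1
Confirm numerically:
  x=-0.991: |R|=0.91296 <1
  x=-0.795: |R|=0.78675 <1
  x=-0.704: |R|=0.75219 <1
  x=-1.598: |R|=1.75248 >1
  x=-1.577: |R|=1.71211 >1
  x=-1.301: |R|=1.25696 >1
So |R|<1 on (-1.0864, 0).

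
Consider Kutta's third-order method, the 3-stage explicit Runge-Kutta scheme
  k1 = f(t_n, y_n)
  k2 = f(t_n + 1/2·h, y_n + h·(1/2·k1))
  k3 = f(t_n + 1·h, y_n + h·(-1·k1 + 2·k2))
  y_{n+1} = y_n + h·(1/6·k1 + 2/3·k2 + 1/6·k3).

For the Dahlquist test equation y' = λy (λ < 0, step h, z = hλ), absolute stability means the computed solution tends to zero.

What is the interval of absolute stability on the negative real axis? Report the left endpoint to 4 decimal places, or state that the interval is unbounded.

z∈(-2.5127,0).

Set f=λy, z=hλ:
  order 3, 3-stage ⇒ R(z)=1+z+z^2/2+z^3/6
  (e.g. R(-1.76)=-0.11983, |R|=0.11983)

Solve |R(x)|<1 on ℝ⁻.
x=-1.76: |R|=0.1198
|R(-1.81)|=0.1602 |R(-0.71)|=0.4824 |R(-0.6)|=0.5440
Bisect:
  x_lo=-3.2299 |R|=2.6295  x_hi=-0.1616 |R|=0.8508
  mid=-1.69573 |R|=0.07066 →hi
  mid=-2.46279 |R|=0.91973 →hi
  mid=-2.84632 |R|=1.63882 →lo
  mid=-2.65456 |R|=1.24885 →lo
  mid=-2.55867 |R|=1.07713 →lo
  mid=-2.51073 |R|=0.99669 →hi
  mid=-2.53470 |R|=1.03647 →lo
  ...
  [-2.51279,-2.51260] ⇒ x*=-2.5127
Interval (-2.5127, 0).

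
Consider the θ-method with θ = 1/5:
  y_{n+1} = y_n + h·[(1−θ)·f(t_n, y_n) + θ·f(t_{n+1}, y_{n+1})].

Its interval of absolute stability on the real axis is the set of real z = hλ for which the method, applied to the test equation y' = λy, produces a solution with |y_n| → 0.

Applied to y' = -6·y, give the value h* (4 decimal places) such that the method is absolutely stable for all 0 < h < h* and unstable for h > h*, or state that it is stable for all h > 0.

(-3.3333,0); λ=-6 ⇒ h* = (10/3)/6 = 0.5556.

With y'=λy (z=hλ):
  y_{n+1} = y_n + z·[4/5·y_n + 1/5·y_{n+1}] ⇒ (1 − 1/5z)y_{n+1} = (1 + 4/5z)y_n
  ⇒ R(z) = (1 + 4/5z)/(1 − 1/5z).

Find x<0 with |R(x)|<1.
x=-0.72: |R|=0.3706
R=−1: 1+4/5x = −1+1/5x ⇒ -3/5x=2 ⇒ x=2/(-3/5)=-3.3333
Confirm numerically:
  x=-2.708: |R|=0.75662 <1
  x=-2.350: |R|=0.59864 <1
  x=-1.851: |R|=0.35090 <1
  x=-3.897: |R|=1.19006 >1
  x=-3.530: |R|=1.06917 >1
So |R|<1 on (-3.3333, 0).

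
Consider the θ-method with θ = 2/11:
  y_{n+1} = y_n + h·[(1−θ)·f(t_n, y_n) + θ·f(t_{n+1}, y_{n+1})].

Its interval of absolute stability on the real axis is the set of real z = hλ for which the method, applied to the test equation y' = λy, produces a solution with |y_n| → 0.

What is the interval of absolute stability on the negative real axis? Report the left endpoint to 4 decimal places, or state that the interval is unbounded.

(-3.1429, 0).

On y'=λy, z=hλ:
  y_{n+1} = y_n + z·[9/11·y_n + 2/11·y_{n+1}] ⇒ (1 − 2/11z)y_{n+1} = (1 + 9/11z)y_n
  ⇒ R(z) = (1 + 9/11z)/(1 − 2/11z).

Boundary: |R(x)|=1, x<0.
x=-1.23: |R|=0.0052
R=−1: 1+9/11x = −1+2/11x ⇒ -7/11x=2 ⇒ x=2/(-7/11)=-3.1429
Confirm numerically:
  x=-2.984: |R|=0.93446 <1
  x=-2.717: |R|=0.81861 <1
  x=-1.727: |R|=0.31431 <1
  x=-3.724: |R|=1.22051 >1
  x=-3.396: |R|=1.09960 >1
  x=-3.381: |R|=1.09385 >1
So |R|<1 on (-3.1429, 0).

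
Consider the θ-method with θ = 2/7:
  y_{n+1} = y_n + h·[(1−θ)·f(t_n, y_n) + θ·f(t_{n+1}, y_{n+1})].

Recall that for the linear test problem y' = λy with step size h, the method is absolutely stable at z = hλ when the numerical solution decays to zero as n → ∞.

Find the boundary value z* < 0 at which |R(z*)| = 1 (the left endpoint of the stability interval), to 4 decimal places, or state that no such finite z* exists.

Test eqn y'=λy, z=hλ:
  y_{n+1} = y_n + z·[5/7·y_n + 2/7·y_{n+1}] ⇒ (1 − 2/7z)y_{n+1} = (1 + 5/7z)y_n
  so R(z) = (1 + 5/7z)/(1 − 2/7z).

Boundary: |R(x)|=1, x<0.
x=-1.22: |R|=0.0953
R=−1: 1+5/7x = −1+2/7x ⇒ -3/7x=2 ⇒ x=2/(-3/7)=-4.6667
Confirm numerically:
  x=-3.717: |R|=0.80262 <1
  x=-3.320: |R|=0.70381 <1
  x=-1.911: |R|=0.23609 <1
  x=-5.091: |R|=1.07409 >1
  x=-4.838: |R|=1.03082 >1
So |R|<1 on (-4.6667, 0).

z* = -4.6667.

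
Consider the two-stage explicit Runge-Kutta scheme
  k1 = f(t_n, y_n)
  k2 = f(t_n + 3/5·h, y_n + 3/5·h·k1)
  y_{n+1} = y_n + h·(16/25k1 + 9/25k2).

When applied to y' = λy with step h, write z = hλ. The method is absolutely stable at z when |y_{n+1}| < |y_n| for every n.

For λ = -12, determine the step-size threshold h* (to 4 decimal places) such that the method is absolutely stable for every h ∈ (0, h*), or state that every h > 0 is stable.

Set f=λy, z=hλ:
  k1=λy_n ⇒ h·k1=z·y_n;  k2=λ(1+3/5z)y_n ⇒ h·k2=z(1+3/5z)y_n
  y_{n+1}/y_n = 1 + 16/25z + 9/25z(1+3/5z) = 1 + z + 27/125z²
  so R(z) = 1 + z + 27/125z².

Boundary: |R(x)|=1, x<0.
x=-1.2: |R|=0.1110
R=1: x+27/125x²=0 ⇒ x=−125/27=-4.6296; min R=1−1/(4·27/125)=-0.1574>−1
Confirm numerically:
  x=-4.216: |R|=0.62333 <1
  x=-3.196: |R|=0.01031 <1
  x=-2.948: |R|=0.07081 <1
  x=-2.483: |R|=0.15130 <1
  x=-5.024: |R|=1.42796 >1
  x=-4.979: |R|=1.37574 >1
  x=-4.795: |R|=1.17128 >1
Stable set (-4.6296, 0).

(-4.6296,0); λ=-12 ⇒ h* = (125/27)/12 = 0.3858.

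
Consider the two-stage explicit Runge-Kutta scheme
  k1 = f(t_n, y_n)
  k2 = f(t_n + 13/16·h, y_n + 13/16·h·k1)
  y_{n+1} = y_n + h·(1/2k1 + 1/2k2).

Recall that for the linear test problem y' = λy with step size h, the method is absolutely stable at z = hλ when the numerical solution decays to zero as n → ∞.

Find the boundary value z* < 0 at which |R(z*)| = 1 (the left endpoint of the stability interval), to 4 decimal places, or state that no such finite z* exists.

left endpoint -2.4615.

Test eqn y'=λy, z=hλ:
  k1=λy_n ⇒ h·k1=z·y_n;  k2=λ(1+13/16z)y_n ⇒ h·k2=z(1+13/16z)y_n
  y_{n+1}/y_n = 1 + 1/2z + 1/2z(1+13/16z) = 1 + z + 13/32z²
  Hence R(z) = 1 + z + 13/32z².

Find x<0 with |R(x)|<1.
x=-1.44: |R|=0.4024
R=1: x+13/32x²=0 ⇒ x=−32/13=-2.4615; min R=1−1/(4·13/32)=0.3846>−1
Confirm numerically:
  x=-2.103: |R|=0.69368 <1
  x=-1.176: |R|=0.38583 <1
  x=-1.018: |R|=0.40301 <1
  x=-2.610: |R|=1.15742 >1
  x=-2.585: |R|=1.12965 >1
  x=-2.549: |R|=1.09057 >1
Stable set (-2.4615, 0).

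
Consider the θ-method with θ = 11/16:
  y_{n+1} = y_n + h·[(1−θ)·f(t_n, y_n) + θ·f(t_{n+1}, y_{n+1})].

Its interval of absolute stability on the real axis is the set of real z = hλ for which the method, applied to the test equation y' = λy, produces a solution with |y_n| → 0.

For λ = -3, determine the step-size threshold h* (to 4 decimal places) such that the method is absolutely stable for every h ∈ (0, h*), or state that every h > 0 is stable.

Test eqn y'=λy, z=hλ:
  y_{n+1} = y_n + z·[5/16·y_n + 11/16·y_{n+1}] ⇒ (1 − 11/16z)y_{n+1} = (1 + 5/16z)y_n
  R(z) = (1 + 5/16z)/(1 − 11/16z).

Need |R(x)|<1, x<0.
x=-1.15: |R|=0.3578
x=-2: |R|=0.1579
x=-10: |R|=0.2698
x=-100: |R|=0.4337
θ=11/16≥1/2 ⇒ |1+5/16x|<|1−11/16x| ∀x<0 ⇒ unbounded interval.

interval (−∞, 0). Any h>0 works for λ=-3.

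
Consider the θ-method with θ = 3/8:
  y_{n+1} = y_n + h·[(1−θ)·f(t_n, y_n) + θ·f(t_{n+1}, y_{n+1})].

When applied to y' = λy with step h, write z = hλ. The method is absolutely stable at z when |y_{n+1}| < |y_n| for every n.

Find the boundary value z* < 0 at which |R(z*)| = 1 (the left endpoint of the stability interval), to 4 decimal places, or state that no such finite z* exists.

On y'=λy, z=hλ:
  y_{n+1} = y_n + z·[5/8·y_n + 3/8·y_{n+1}] ⇒ (1 − 3/8z)y_{n+1} = (1 + 5/8z)y_n
  Hence R(z) = (1 + 5/8z)/(1 − 3/8z).

Solve |R(x)|<1 on ℝ⁻.
x=-0.63: |R|=0.4904
R=−1: 1+5/8x = −1+3/8x ⇒ -1/4x=2 ⇒ x=2/(-1/4)=-8.0000
Confirm numerically:
  x=-6.335: |R|=0.87669 <1
  x=-6.125: |R|=0.85782 <1
  x=-5.781: |R|=0.82488 <1
  x=-5.322: |R|=0.77652 <1
  x=-8.394: |R|=1.02375 >1
  x=-8.306: |R|=1.01859 >1
  x=-8.167: |R|=1.01028 >1
So |R|<1 on (-8.0000, 0).

z* = -8.0000.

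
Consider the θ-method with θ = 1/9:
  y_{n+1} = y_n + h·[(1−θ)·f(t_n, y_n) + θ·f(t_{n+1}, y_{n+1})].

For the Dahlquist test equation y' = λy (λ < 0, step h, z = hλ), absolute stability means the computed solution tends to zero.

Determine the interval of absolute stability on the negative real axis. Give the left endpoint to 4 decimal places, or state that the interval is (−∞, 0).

Test eqn y'=λy, z=hλ:
  y_{n+1} = y_n + z·[8/9·y_n + 1/9·y_{n+1}] ⇒ (1 − 1/9z)y_{n+1} = (1 + 8/9z)y_n
  R(z) = (1 + 8/9z)/(1 − 1/9z).

Find x<0 with |R(x)|<1.
x=-0.99: |R|=0.1081
R=−1: 1+8/9x = −1+1/9x ⇒ -7/9x=2 ⇒ x=2/(-7/9)=-2.5714
Confirm numerically:
  x=-2.122: |R|=0.71714 <1
  x=-1.746: |R|=0.46231 <1
  x=-1.546: |R|=0.31936 <1
  x=-1.165: |R|=0.03148 <1
  x=-2.921: |R|=1.20527 >1
  x=-2.755: |R|=1.10932 >1
Interval (-2.5714, 0).

(-2.5714, 0).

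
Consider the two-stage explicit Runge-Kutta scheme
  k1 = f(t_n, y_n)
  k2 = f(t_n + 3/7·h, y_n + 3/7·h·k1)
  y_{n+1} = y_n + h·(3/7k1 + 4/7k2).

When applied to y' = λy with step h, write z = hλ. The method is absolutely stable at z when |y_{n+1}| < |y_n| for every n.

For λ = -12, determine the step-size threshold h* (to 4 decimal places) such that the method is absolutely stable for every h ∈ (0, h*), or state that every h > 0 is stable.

Set f=λy, z=hλ:
  k1=λy_n ⇒ h·k1=z·y_n;  k2=λ(1+3/7z)y_n ⇒ h·k2=z(1+3/7z)y_n
  y_{n+1}/y_n = 1 + 3/7z + 4/7z(1+3/7z) = 1 + z + 12/49z²
  Hence R(z) = 1 + z + 12/49z².

Solve |R(x)|<1 on ℝ⁻.
x=-0.38: |R|=0.6554
R=1: x+12/49x²=0 ⇒ x=−49/12=-4.0833; min R=1−1/(4·12/49)=-0.0208>−1
Confirm numerically:
  x=-3.817: |R|=0.75104 <1
  x=-3.189: |R|=0.30154 <1
  x=-2.599: |R|=0.05524 <1
  x=-2.376: |R|=0.00654 <1
  x=-4.461: |R|=1.41260 >1
  x=-4.421: |R|=1.36559 >1
Stable set (-4.0833, 0).

(-4.0833,0); λ=-12 ⇒ h* = (49/12)/12 = 0.3403.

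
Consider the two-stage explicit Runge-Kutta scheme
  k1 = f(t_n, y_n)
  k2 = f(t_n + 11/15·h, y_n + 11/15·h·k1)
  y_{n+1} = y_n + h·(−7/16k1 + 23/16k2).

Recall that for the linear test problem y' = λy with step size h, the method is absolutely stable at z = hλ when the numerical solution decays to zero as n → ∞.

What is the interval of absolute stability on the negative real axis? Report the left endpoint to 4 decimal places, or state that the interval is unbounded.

Set f=λy, z=hλ:
  k1=λy_n ⇒ h·k1=z·y_n;  k2=λ(1+11/15z)y_n ⇒ h·k2=z(1+11/15z)y_n
  y_{n+1}/y_n = 1 − 7/16z + 23/16z(1+11/15z) = 1 + z + 253/240z²
  so R(z) = 1 + z + 253/240z².

Boundary: |R(x)|=1, x<0.
x=-0.82: |R|=0.8888
R=1: x+253/240x²=0 ⇒ x=−240/253=-0.9486; min R=1−1/(4·253/240)=0.7628>−1
Confirm numerically:
  x=-0.765: |R|=0.85192 <1
  x=-0.719: |R|=0.82596 <1
  x=-0.603: |R|=0.78030 <1
  x=-0.395: |R|=0.76948 <1
  x=-1.435: |R|=1.73577 >1
  x=-1.364: |R|=1.59727 >1
Stable set (-0.9486, 0).

(-0.9486, 0).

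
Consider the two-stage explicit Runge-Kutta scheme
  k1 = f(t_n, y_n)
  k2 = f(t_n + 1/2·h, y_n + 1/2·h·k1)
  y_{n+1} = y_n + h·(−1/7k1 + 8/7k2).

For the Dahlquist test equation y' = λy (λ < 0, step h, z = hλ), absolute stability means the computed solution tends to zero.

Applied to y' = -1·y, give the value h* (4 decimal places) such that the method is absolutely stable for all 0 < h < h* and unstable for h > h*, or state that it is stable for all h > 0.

(-1.7500,0); λ=-1 ⇒ h* = (7/4)/1 = 1.7500.

Set f=λy, z=hλ:
  k1=λy_n ⇒ h·k1=z·y_n;  k2=λ(1+1/2z)y_n ⇒ h·k2=z(1+1/2z)y_n
  y_{n+1}/y_n = 1 − 1/7z + 8/7z(1+1/2z) = 1 + z + 4/7z²
  Hence R(z) = 1 + z + 4/7z².

Solve |R(x)|<1 on ℝ⁻.
x=-0.81: |R|=0.5649
R=1: x+4/7x²=0 ⇒ x=−7/4=-1.7500; min R=1−1/(4·4/7)=0.5625>−1
Confirm numerically:
  x=-1.678: |R|=0.93096 <1
  x=-1.429: |R|=0.73788 <1
  x=-0.975: |R|=0.56821 <1
  x=-0.774: |R|=0.56833 <1
  x=-1.902: |R|=1.16520 >1
  x=-1.834: |R|=1.08803 >1
So |R|<1 on (-1.7500, 0).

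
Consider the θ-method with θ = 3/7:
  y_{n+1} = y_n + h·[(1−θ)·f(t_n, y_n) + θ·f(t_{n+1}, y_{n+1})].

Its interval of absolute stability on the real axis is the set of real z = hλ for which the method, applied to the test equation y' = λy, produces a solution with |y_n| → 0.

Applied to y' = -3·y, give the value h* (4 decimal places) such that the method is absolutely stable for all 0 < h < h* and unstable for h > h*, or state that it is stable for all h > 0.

(-14.0000,0); λ=-3 ⇒ h* = (14)/3 = 4.6667.

On y'=λy, z=hλ:
  y_{n+1} = y_n + z·[4/7·y_n + 3/7·y_{n+1}] ⇒ (1 − 3/7z)y_{n+1} = (1 + 4/7z)y_n
  ⇒ R(z) = (1 + 4/7z)/(1 − 3/7z).

Boundary: |R(x)|=1, x<0.
x=-1.16: |R|=0.2252
R=−1: 1+4/7x = −1+3/7x ⇒ -1/7x=2 ⇒ x=2/(-1/7)=-14.0000
Confirm numerically:
  x=-13.557: |R|=0.99071 <1
  x=-13.301: |R|=0.98510 <1
  x=-11.840: |R|=0.94920 <1
  x=-7.883: |R|=0.80042 <1
  x=-14.509: |R|=1.01007 >1
  x=-14.432: |R|=1.00859 >1
So |R|<1 on (-14.0000, 0).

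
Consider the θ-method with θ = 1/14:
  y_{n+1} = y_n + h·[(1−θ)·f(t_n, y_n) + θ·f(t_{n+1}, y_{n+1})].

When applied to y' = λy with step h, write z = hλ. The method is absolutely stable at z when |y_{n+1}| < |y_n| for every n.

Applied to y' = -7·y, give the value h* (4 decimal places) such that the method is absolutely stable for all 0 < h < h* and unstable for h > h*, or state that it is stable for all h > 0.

(-2.3333,0); λ=-7 ⇒ h* = (7/3)/7 = 0.3333.

Test eqn y'=λy, z=hλ:
  y_{n+1} = y_n + z·[13/14·y_n + 1/14·y_{n+1}] ⇒ (1 − 1/14z)y_{n+1} = (1 + 13/14z)y_n
  Hence R(z) = (1 + 13/14z)/(1 − 1/14z).

Boundary: |R(x)|=1, x<0.
x=-1.02: |R|=0.0493
R=−1: 1+13/14x = −1+1/14x ⇒ -6/7x=2 ⇒ x=2/(-6/7)=-2.3333
Confirm numerically:
  x=-2.232: |R|=0.92509 <1
  x=-1.351: |R|=0.23210 <1
  x=-1.166: |R|=0.07636 <1
  x=-1.118: |R|=0.03532 <1
  x=-2.617: |R|=1.20485 >1
  x=-2.538: |R|=1.14851 >1
So |R|<1 on (-2.3333, 0).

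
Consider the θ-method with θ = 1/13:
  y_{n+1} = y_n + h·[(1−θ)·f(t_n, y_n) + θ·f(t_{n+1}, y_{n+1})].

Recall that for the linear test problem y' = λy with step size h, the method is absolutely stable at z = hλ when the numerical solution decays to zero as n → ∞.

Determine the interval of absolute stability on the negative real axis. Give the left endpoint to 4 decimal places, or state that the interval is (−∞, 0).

z∈(-2.3636,0).

On y'=λy, z=hλ:
  y_{n+1} = y_n + z·[12/13·y_n + 1/13·y_{n+1}] ⇒ (1 − 1/13z)y_{n+1} = (1 + 12/13z)y_n
  R(z) = (1 + 12/13z)/(1 − 1/13z).

Find x<0 with |R(x)|<1.
x=-0.93: |R|=0.1321
R=−1: 1+12/13x = −1+1/13x ⇒ -11/13x=2 ⇒ x=2/(-11/13)=-2.3636
Confirm numerically:
  x=-2.034: |R|=0.75881 <1
  x=-1.843: |R|=0.61416 <1
  x=-1.668: |R|=0.47832 <1
  x=-2.623: |R|=1.18262 >1
  x=-2.463: |R|=1.07068 >1
  x=-2.434: |R|=1.05015 >1
So |R|<1 on (-2.3636, 0).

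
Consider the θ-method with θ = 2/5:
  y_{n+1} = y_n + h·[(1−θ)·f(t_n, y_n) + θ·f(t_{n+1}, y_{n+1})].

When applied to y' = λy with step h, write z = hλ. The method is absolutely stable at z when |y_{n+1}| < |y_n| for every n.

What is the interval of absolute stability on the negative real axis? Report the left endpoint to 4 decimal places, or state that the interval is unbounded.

z∈(-10.0000,0).

On y'=λy, z=hλ:
  y_{n+1} = y_n + z·[3/5·y_n + 2/5·y_{n+1}] ⇒ (1 − 2/5z)y_{n+1} = (1 + 3/5z)y_n
  so R(z) = (1 + 3/5z)/(1 − 2/5z).

Find x<0 with |R(x)|<1.
x=-1.51: |R|=0.0586
R=−1: 1+3/5x = −1+2/5x ⇒ -1/5x=2 ⇒ x=2/(-1/5)=-10.0000
Confirm numerically:
  x=-6.675: |R|=0.81880 <1
  x=-6.354: |R|=0.79410 <1
  x=-4.331: |R|=0.58505 <1
  x=-4.079: |R|=0.55001 <1
  x=-10.437: |R|=1.01689 >1
  x=-10.228: |R|=1.00896 >1
  x=-10.092: |R|=1.00365 >1
Stable set (-10.0000, 0).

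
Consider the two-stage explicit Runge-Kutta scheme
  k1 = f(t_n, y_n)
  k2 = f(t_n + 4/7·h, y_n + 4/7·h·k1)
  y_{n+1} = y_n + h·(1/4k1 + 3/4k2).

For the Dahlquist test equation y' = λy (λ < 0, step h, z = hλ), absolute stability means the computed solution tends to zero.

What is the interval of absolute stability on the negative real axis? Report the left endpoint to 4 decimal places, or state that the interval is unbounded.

z∈(-2.3333,0).

With y'=λy (z=hλ):
  k1=λy_n ⇒ h·k1=z·y_n;  k2=λ(1+4/7z)y_n ⇒ h·k2=z(1+4/7z)y_n
  y_{n+1}/y_n = 1 + 1/4z + 3/4z(1+4/7z) = 1 + z + 3/7z²
  so R(z) = 1 + z + 3/7z².

Boundary: |R(x)|=1, x<0.
x=-0.76: |R|=0.4875
R=1: x+3/7x²=0 ⇒ x=−7/3=-2.3333; min R=1−1/(4·3/7)=0.4167>−1
Confirm numerically:
  x=-2.190: |R|=0.86547 <1
  x=-1.713: |R|=0.54459 <1
  x=-1.184: |R|=0.41680 <1
  x=-1.061: |R|=0.42145 <1
  x=-2.838: |R|=1.61382 >1
  x=-2.803: |R|=1.56420 >1
Interval (-2.3333, 0).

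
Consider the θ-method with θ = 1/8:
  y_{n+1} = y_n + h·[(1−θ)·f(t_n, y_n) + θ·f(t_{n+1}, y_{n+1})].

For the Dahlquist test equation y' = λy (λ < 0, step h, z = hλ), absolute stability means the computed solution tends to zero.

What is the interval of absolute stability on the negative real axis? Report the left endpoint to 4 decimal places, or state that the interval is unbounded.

(-2.6667, 0).

With y'=λy (z=hλ):
  y_{n+1} = y_n + z·[7/8·y_n + 1/8·y_{n+1}] ⇒ (1 − 1/8z)y_{n+1} = (1 + 7/8z)y_n
  ⇒ R(z) = (1 + 7/8z)/(1 − 1/8z).

Solve |R(x)|<1 on ℝ⁻.
x=-1.53: |R|=0.2844
R=−1: 1+7/8x = −1+1/8x ⇒ -3/4x=2 ⇒ x=2/(-3/4)=-2.6667
Confirm numerically:
  x=-2.637: |R|=0.98327 <1
  x=-1.665: |R|=0.37817 <1
  x=-1.349: |R|=0.15435 <1
  x=-1.266: |R|=0.09303 <1
  x=-3.199: |R|=1.28520 >1
  x=-2.886: |R|=1.12089 >1
  x=-2.817: |R|=1.08339 >1
So |R|<1 on (-2.6667, 0).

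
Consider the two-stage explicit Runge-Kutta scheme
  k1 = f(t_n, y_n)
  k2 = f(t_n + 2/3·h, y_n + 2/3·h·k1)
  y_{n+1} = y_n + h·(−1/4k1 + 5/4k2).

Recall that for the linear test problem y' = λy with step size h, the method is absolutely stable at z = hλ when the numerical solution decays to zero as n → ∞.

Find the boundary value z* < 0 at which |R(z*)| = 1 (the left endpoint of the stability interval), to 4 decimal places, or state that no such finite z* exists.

Set f=λy, z=hλ:
  k1=λy_n ⇒ h·k1=z·y_n;  k2=λ(1+2/3z)y_n ⇒ h·k2=z(1+2/3z)y_n
  y_{n+1}/y_n = 1 − 1/4z + 5/4z(1+2/3z) = 1 + z + 5/6z²
  R(z) = 1 + z + 5/6z².

Solve |R(x)|<1 on ℝ⁻.
x=-0.55: |R|=0.7021
R=1: x+5/6x²=0 ⇒ x=−6/5=-1.2000; min R=1−1/(4·5/6)=0.7000>−1
Confirm numerically:
  x=-1.101: |R|=0.90917 <1
  x=-0.740: |R|=0.71633 <1
  x=-0.671: |R|=0.70420 <1
  x=-0.661: |R|=0.70310 <1
  x=-1.752: |R|=1.80592 >1
  x=-1.421: |R|=1.26170 >1
Stable set (-1.2000, 0).

left endpoint -1.2000.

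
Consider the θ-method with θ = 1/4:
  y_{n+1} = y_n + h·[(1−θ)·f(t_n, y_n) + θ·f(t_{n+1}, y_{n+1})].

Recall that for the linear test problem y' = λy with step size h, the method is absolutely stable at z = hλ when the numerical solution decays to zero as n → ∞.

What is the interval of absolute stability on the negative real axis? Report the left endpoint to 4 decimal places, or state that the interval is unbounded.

With y'=λy (z=hλ):
  y_{n+1} = y_n + z·[3/4·y_n + 1/4·y_{n+1}] ⇒ (1 − 1/4z)y_{n+1} = (1 + 3/4z)y_n
  Hence R(z) = (1 + 3/4z)/(1 − 1/4z).

Boundary: |R(x)|=1, x<0.
x=-0.78: |R|=0.3473
R=−1: 1+3/4x = −1+1/4x ⇒ -1/2x=2 ⇒ x=2/(-1/2)=-4.0000
Confirm numerically:
  x=-3.935: |R|=0.98362 <1
  x=-2.832: |R|=0.65808 <1
  x=-1.939: |R|=0.30594 <1
  x=-4.476: |R|=1.11232 >1
  x=-4.450: |R|=1.10651 >1
  x=-4.022: |R|=1.00548 >1
So |R|<1 on (-4.0000, 0).

z∈(-4.0000,0).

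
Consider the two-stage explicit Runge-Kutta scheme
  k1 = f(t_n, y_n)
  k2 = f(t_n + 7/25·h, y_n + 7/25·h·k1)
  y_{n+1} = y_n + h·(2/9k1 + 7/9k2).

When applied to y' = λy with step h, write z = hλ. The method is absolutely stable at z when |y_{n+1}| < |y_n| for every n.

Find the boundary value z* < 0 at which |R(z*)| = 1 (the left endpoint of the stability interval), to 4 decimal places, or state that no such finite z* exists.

left endpoint -4.5918.

Set f=λy, z=hλ:
  k1=λy_n ⇒ h·k1=z·y_n;  k2=λ(1+7/25z)y_n ⇒ h·k2=z(1+7/25z)y_n
  y_{n+1}/y_n = 1 + 2/9z + 7/9z(1+7/25z) = 1 + z + 49/225z²
  Hence R(z) = 1 + z + 49/225z².

Find x<0 with |R(x)|<1.
x=-0.61: |R|=0.4710
R=1: x+49/225x²=0 ⇒ x=−225/49=-4.5918; min R=1−1/(4·49/225)=-0.1480>−1
Confirm numerically:
  x=-3.303: |R|=0.07291 <1
  x=-2.956: |R|=0.05307 <1
  x=-2.163: |R|=0.14411 <1
  x=-5.091: |R|=1.55343 >1
  x=-5.055: |R|=1.50988 >1
Stable set (-4.5918, 0).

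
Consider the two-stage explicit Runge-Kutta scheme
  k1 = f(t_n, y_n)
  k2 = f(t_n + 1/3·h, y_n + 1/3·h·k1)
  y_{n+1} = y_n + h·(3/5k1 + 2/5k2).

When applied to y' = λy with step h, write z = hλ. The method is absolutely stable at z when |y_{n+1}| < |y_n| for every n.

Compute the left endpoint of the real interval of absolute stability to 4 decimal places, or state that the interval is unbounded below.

z* = -7.5000.

Test eqn y'=λy, z=hλ:
  k1=λy_n ⇒ h·k1=z·y_n;  k2=λ(1+1/3z)y_n ⇒ h·k2=z(1+1/3z)y_n
  y_{n+1}/y_n = 1 + 3/5z + 2/5z(1+1/3z) = 1 + z + 2/15z²
  Hence R(z) = 1 + z + 2/15z².

Solve |R(x)|<1 on ℝ⁻.
x=-1.34: |R|=0.1006
R=1: x+2/15x²=0 ⇒ x=−15/2=-7.5000; min R=1−1/(4·2/15)=-0.8750>−1
Confirm numerically:
  x=-7.153: |R|=0.66905 <1
  x=-4.139: |R|=0.85482 <1
  x=-4.104: |R|=0.85829 <1
  x=-8.076: |R|=1.62024 >1
  x=-7.886: |R|=1.40587 >1
  x=-7.815: |R|=1.32823 >1
So |R|<1 on (-7.5000, 0).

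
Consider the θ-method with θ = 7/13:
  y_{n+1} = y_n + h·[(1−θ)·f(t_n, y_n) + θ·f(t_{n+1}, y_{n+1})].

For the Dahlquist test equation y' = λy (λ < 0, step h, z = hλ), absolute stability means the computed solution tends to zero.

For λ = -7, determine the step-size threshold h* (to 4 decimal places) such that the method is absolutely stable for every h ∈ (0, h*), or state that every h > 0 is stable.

unbounded; (−∞, 0). Any h>0 works for λ=-7.

Set f=λy, z=hλ:
  y_{n+1} = y_n + z·[6/13·y_n + 7/13·y_{n+1}] ⇒ (1 − 7/13z)y_{n+1} = (1 + 6/13z)y_n
  ⇒ R(z) = (1 + 6/13z)/(1 − 7/13z).

Boundary: |R(x)|=1, x<0.
x=-1.45: |R|=0.1857
x=-2: |R|=0.0370
x=-10: |R|=0.5663
x=-100: |R|=0.8233
θ=7/13≥1/2 ⇒ |1+6/13x|<|1−7/13x| ∀x<0 ⇒ interval (−∞,0).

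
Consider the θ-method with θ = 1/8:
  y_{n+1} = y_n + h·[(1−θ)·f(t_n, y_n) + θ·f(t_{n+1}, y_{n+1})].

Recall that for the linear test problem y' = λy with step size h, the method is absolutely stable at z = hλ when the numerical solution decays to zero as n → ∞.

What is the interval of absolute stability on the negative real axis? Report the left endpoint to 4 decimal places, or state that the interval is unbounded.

(-2.6667, 0).

With y'=λy (z=hλ):
  y_{n+1} = y_n + z·[7/8·y_n + 1/8·y_{n+1}] ⇒ (1 − 1/8z)y_{n+1} = (1 + 7/8z)y_n
  R(z) = (1 + 7/8z)/(1 − 1/8z).

Find x<0 with |R(x)|<1.
x=-1.26: |R|=0.0886
R=−1: 1+7/8x = −1+1/8x ⇒ -3/4x=2 ⇒ x=2/(-3/4)=-2.6667
Confirm numerically:
  x=-2.353: |R|=0.81822 <1
  x=-2.348: |R|=0.81523 <1
  x=-1.080: |R|=0.04846 <1
  x=-3.201: |R|=1.28622 >1
  x=-2.998: |R|=1.18076 >1
  x=-2.859: |R|=1.10627 >1
So |R|<1 on (-2.6667, 0).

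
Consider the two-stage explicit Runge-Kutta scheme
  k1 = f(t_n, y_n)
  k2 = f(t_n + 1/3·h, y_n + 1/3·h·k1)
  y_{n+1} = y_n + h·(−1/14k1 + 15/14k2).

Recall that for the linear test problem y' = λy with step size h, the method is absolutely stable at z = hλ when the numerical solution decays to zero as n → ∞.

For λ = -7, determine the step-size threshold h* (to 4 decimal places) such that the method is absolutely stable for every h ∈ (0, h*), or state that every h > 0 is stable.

Set f=λy, z=hλ:
  k1=λy_n ⇒ h·k1=z·y_n;  k2=λ(1+1/3z)y_n ⇒ h·k2=z(1+1/3z)y_n
  y_{n+1}/y_n = 1 − 1/14z + 15/14z(1+1/3z) = 1 + z + 5/14z²
  so R(z) = 1 + z + 5/14z².

Solve |R(x)|<1 on ℝ⁻.
x=-1.64: |R|=0.3206
R=1: x+5/14x²=0 ⇒ x=−14/5=-2.8000; min R=1−1/(4·5/14)=0.3000>−1
Confirm numerically:
  x=-2.648: |R|=0.85625 <1
  x=-1.899: |R|=0.38893 <1
  x=-1.651: |R|=0.32250 <1
  x=-3.370: |R|=1.68604 >1
  x=-3.063: |R|=1.28770 >1
So |R|<1 on (-2.8000, 0).

(-2.8000,0); λ=-7 ⇒ h* = (14/5)/7 = 0.4000.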